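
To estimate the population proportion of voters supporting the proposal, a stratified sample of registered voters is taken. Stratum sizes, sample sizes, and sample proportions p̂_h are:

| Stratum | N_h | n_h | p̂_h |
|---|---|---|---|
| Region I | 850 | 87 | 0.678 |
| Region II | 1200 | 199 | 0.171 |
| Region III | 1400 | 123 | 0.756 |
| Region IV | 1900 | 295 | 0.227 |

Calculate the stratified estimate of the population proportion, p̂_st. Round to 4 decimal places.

p̂_st ≈ 0.4245

N = 5350; stratum weights W_h = N_h/N.
p̂_st = Σ W_h p̂_h = (850·0.678 + 1200·0.171 + 1400·0.756 + 1900·0.227)/5350 = 0.42452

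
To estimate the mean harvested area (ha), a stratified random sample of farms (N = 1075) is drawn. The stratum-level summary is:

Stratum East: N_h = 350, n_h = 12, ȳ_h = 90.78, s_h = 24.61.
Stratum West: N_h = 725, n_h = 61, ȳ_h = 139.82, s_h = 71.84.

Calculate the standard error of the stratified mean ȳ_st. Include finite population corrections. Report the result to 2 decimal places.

V̂(ȳ_st) = Σ W_h² (1 − n_h/N_h) s_h²/n_h, with W_h = N_h/N and N = 1075:
  stratum East: (350/1075)²·(1 − 12/350)·24.61²/12 = 5.16666
  stratum West: (725/1075)²·(1 − 61/725)·71.84²/61 = 35.2445
V̂(ȳ_st) = 40.4112
SE(ȳ_st) = √40.4112 = 6.35698

SE(ȳ_st) ≈ 6.36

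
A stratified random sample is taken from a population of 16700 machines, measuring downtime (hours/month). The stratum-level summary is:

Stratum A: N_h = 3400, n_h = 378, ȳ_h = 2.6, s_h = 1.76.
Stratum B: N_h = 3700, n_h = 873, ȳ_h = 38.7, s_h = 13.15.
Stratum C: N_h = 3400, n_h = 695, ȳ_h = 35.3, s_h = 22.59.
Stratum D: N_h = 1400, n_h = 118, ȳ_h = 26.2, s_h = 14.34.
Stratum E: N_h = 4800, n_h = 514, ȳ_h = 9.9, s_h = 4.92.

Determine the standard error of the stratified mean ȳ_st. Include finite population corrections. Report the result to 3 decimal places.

SE(ȳ_st) ≈ 0.216

V̂(ȳ_st) = Σ W_h² (1 − n_h/N_h) s_h²/n_h, with W_h = N_h/N and N = 16700:
  stratum A: (3400/16700)²·(1 − 378/3400)·1.76²/378 = 0.000301908
  stratum B: (3700/16700)²·(1 − 873/3700)·13.15²/873 = 0.00742903
  stratum C: (3400/16700)²·(1 − 695/3400)·22.59²/695 = 0.0242137
  stratum D: (1400/16700)²·(1 − 118/1400)·14.34²/118 = 0.011215
  stratum E: (4800/16700)²·(1 − 514/4800)·4.92²/514 = 0.00347398
V̂(ȳ_st) = 0.0466336
SE(ȳ_st) = √0.0466336 = 0.215948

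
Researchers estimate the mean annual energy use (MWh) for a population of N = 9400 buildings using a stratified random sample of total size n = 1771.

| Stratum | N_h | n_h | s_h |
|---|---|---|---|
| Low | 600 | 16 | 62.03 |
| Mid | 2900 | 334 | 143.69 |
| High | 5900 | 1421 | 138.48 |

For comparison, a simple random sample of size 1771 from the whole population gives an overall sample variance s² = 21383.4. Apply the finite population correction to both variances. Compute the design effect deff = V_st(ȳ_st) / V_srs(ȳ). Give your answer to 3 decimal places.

deff ≈ 1.040

V̂(ȳ_st) = Σ W_h² (1 − n_h/N_h) s_h²/n_h, with W_h = N_h/N and N = 9400:
  stratum Low: (600/9400)²·(1 − 16/600)·62.03²/16 = 0.953656
  stratum Mid: (2900/9400)²·(1 − 334/2900)·143.69²/334 = 5.20602
  stratum High: (5900/9400)²·(1 − 1421/5900)·138.48²/1421 = 4.03606
V_st = 10.1957
V_srs = (1 − 1771/9400)·21383.4/1771 = 9.79937
deff = V_st / V_srs = 10.1957/9.79937 = 1.0404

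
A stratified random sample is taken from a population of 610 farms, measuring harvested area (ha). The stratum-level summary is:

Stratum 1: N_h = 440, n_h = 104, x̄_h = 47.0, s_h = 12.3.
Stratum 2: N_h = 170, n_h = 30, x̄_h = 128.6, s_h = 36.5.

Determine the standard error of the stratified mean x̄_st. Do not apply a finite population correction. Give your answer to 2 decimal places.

SE(x̄_st) ≈ 2.05

V̂(x̄_st) = Σ W_h² s_h²/n_h, with W_h = N_h/N and N = 610:
  stratum 1: (440/610)²·12.3²/104 = 0.756872
  stratum 2: (170/610)²·36.5²/30 = 3.44908
V̂(x̄_st) = 4.20595
SE(x̄_st) = √4.20595 = 2.05084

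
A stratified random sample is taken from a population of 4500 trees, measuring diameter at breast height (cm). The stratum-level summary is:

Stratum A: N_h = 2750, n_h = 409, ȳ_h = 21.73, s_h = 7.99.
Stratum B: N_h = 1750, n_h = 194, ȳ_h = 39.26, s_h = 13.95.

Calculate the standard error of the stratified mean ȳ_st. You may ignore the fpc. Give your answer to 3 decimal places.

SE(ȳ_st) ≈ 0.458

V̂(ȳ_st) = Σ W_h² s_h²/n_h, with W_h = N_h/N and N = 4500:
  stratum A: (2750/4500)²·7.99²/409 = 0.0582922
  stratum B: (1750/4500)²·13.95²/194 = 0.151704
V̂(ȳ_st) = 0.209996
SE(ȳ_st) = √0.209996 = 0.458254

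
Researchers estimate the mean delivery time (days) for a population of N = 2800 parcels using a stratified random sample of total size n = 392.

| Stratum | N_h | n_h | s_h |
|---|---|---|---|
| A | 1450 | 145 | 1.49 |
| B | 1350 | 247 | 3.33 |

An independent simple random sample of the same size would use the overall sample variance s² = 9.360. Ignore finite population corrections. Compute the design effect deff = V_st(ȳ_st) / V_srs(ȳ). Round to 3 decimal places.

V̂(ȳ_st) = Σ W_h² s_h²/n_h, with W_h = N_h/N and N = 2800:
  stratum A: (1450/2800)²·1.49²/145 = 0.00410605
  stratum B: (1350/2800)²·3.33²/247 = 0.0104362
V_st = 0.0145423
V_srs = s²/n = 9.360/392 = 0.0238776
deff = V_st / V_srs = 0.0145423/0.0238776 = 0.6090

deff ≈ 0.609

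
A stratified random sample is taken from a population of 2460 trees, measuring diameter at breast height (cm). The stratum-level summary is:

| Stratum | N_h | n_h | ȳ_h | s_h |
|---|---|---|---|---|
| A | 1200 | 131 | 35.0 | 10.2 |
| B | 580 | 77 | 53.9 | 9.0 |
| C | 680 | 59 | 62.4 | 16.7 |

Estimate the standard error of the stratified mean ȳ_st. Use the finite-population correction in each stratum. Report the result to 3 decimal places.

V̂(ȳ_st) = Σ W_h² (1 − n_h/N_h) s_h²/n_h, with W_h = N_h/N and N = 2460:
  stratum A: (1200/2460)²·(1 − 131/1200)·10.2²/131 = 0.168352
  stratum B: (580/2460)²·(1 − 77/580)·9.0²/77 = 0.0507131
  stratum C: (680/2460)²·(1 − 59/680)·16.7²/59 = 0.329846
V̂(ȳ_st) = 0.548911
SE(ȳ_st) = √0.548911 = 0.740885

SE(ȳ_st) ≈ 0.741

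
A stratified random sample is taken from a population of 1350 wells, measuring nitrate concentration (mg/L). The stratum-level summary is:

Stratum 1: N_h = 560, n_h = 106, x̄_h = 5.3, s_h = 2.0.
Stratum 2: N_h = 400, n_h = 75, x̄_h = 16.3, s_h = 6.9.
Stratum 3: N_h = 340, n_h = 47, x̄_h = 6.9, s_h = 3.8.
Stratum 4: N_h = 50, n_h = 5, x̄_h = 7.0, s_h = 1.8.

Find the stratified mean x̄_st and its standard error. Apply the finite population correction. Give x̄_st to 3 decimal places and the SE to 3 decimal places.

x̄_st = Σ W_h x̄_h = (560·5.3 + 400·16.3 + 340·6.9 + 50·7.0)/1350 = 9.02519
V̂(x̄_st) = Σ W_h² (1 − n_h/N_h) s_h²/n_h, with W_h = N_h/N and N = 1350:
  stratum 1: (560/1350)²·(1 − 106/560)·2.0²/106 = 0.00526418
  stratum 2: (400/1350)²·(1 − 75/400)·6.9²/75 = 0.0452807
  stratum 3: (340/1350)²·(1 − 47/340)·3.8²/47 = 0.0167938
  stratum 4: (50/1350)²·(1 − 5/50)·1.8²/5 = 0.0008
V̂(x̄_st) = 0.0681386
SE(x̄_st) = √0.0681386 = 0.261034

x̄_st ≈ 9.025, SE ≈ 0.261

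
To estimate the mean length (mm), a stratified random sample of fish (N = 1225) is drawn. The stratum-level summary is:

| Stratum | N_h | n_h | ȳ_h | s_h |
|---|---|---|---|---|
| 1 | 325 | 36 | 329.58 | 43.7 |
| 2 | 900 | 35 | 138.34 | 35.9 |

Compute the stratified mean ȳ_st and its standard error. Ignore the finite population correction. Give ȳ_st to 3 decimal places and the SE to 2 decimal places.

ȳ_st = Σ W_h ȳ_h = (325·329.58 + 900·138.34)/1225 = 189.07714
V̂(ȳ_st) = Σ W_h² s_h²/n_h, with W_h = N_h/N and N = 1225:
  stratum 1: (325/1225)²·43.7²/36 = 3.73383
  stratum 2: (900/1225)²·35.9²/35 = 19.8762
V̂(ȳ_st) = 23.61
SE(ȳ_st) = √23.61 = 4.85902

ȳ_st ≈ 189.077, SE ≈ 4.86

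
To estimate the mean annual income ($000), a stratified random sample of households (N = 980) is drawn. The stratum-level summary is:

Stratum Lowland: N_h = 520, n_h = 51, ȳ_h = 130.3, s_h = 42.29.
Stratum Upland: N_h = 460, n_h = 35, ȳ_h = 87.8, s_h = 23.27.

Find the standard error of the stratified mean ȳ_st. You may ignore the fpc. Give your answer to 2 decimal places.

SE(ȳ_st) ≈ 3.64

V̂(ȳ_st) = Σ W_h² s_h²/n_h, with W_h = N_h/N and N = 980:
  stratum Lowland: (520/980)²·42.29²/51 = 9.87324
  stratum Upland: (460/980)²·23.27²/35 = 3.4087
V̂(ȳ_st) = 13.2819
SE(ȳ_st) = √13.2819 = 3.64444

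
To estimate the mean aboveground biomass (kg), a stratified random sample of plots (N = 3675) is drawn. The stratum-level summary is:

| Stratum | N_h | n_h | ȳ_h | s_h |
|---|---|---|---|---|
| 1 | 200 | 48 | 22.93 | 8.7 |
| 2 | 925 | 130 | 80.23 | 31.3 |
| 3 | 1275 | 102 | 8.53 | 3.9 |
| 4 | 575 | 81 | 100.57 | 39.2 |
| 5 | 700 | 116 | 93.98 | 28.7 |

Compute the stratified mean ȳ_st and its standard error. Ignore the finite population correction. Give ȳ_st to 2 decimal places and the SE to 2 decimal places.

ȳ_st ≈ 58.04, SE ≈ 1.11

ȳ_st = Σ W_h ȳ_h = (200·22.93 + 925·80.23 + 1275·8.53 + 575·100.57 + 700·93.98)/3675 = 58.03762
V̂(ȳ_st) = Σ W_h² s_h²/n_h, with W_h = N_h/N and N = 3675:
  stratum 1: (200/3675)²·8.7²/48 = 0.00467028
  stratum 2: (925/3675)²·31.3²/130 = 0.477435
  stratum 3: (1275/3675)²·3.9²/102 = 0.0179488
  stratum 4: (575/3675)²·39.2²/81 = 0.464417
  stratum 5: (700/3675)²·28.7²/116 = 0.257625
V̂(ȳ_st) = 1.2221
SE(ȳ_st) = √1.2221 = 1.10548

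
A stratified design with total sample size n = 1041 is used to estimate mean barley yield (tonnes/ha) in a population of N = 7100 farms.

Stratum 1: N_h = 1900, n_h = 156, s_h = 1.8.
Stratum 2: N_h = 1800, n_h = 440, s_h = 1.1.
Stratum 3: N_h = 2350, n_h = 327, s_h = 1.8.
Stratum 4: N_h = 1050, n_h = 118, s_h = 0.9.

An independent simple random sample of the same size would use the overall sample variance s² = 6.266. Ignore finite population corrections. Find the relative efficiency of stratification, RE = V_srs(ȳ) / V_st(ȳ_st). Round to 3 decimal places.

V̂(ȳ_st) = Σ W_h² s_h²/n_h, with W_h = N_h/N and N = 7100:
  stratum 1: (1900/7100)²·1.8²/156 = 0.00148734
  stratum 2: (1800/7100)²·1.1²/440 = 0.000176751
  stratum 3: (2350/7100)²·1.8²/327 = 0.00108547
  stratum 4: (1050/7100)²·0.9²/118 = 0.000150129
V_st = 0.00289969
V_srs = s²/n = 6.266/1041 = 0.00601921
Relative efficiency = V_srs / V_st = 0.00601921/0.00289969 = 2.0758

RE ≈ 2.076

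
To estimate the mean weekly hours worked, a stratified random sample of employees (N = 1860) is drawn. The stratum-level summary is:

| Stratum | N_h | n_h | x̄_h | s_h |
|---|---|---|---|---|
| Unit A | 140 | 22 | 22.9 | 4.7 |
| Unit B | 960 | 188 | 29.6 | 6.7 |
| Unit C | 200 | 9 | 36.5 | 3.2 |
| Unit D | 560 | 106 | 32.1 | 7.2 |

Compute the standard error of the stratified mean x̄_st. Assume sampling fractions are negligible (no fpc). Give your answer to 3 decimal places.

SE(x̄_st) ≈ 0.356

V̂(x̄_st) = Σ W_h² s_h²/n_h, with W_h = N_h/N and N = 1860:
  stratum Unit A: (140/1860)²·4.7²/22 = 0.00568857
  stratum Unit B: (960/1860)²·6.7²/188 = 0.0636075
  stratum Unit C: (200/1860)²·3.2²/9 = 0.013155
  stratum Unit D: (560/1860)²·7.2²/106 = 0.0443312
V̂(x̄_st) = 0.126782
SE(x̄_st) = √0.126782 = 0.356065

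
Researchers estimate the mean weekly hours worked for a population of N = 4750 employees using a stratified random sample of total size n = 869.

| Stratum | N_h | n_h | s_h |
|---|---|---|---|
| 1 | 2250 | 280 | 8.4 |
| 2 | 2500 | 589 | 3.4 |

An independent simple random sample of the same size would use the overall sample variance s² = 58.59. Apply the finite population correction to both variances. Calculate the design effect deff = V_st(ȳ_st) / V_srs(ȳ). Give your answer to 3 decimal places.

V̂(ȳ_st) = Σ W_h² (1 − n_h/N_h) s_h²/n_h, with W_h = N_h/N and N = 4750:
  stratum 1: (2250/4750)²·(1 − 280/2250)·8.4²/280 = 0.0495065
  stratum 2: (2500/4750)²·(1 − 589/2500)·3.4²/589 = 0.00415581
V_st = 0.0536623
V_srs = (1 − 869/4750)·58.59/869 = 0.0550876
deff = V_st / V_srs = 0.0536623/0.0550876 = 0.9741

deff ≈ 0.974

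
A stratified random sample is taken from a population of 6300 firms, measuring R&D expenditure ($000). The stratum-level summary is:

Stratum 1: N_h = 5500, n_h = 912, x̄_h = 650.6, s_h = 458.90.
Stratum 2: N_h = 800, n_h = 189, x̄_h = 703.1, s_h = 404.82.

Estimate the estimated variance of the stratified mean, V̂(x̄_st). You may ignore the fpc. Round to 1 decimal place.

V̂(x̄_st) ≈ 190.0

V̂(x̄_st) = Σ W_h² s_h²/n_h, with W_h = N_h/N and N = 6300:
  stratum 1: (5500/6300)²·458.90²/912 = 175.989
  stratum 2: (800/6300)²·404.82²/189 = 13.9817
V̂(x̄_st) = 189.971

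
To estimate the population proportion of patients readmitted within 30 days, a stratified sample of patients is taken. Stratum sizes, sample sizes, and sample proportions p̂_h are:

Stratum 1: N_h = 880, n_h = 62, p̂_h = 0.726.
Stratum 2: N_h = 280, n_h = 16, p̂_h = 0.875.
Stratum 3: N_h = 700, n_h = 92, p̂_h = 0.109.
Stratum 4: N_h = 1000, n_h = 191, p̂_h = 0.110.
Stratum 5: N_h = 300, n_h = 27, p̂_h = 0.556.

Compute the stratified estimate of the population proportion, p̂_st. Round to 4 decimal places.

p̂_st ≈ 0.3914

N = 3160; stratum weights W_h = N_h/N.
p̂_st = Σ W_h p̂_h = (880·0.726 + 280·0.875 + 700·0.109 + 1000·0.110 + 300·0.556)/3160 = 0.39145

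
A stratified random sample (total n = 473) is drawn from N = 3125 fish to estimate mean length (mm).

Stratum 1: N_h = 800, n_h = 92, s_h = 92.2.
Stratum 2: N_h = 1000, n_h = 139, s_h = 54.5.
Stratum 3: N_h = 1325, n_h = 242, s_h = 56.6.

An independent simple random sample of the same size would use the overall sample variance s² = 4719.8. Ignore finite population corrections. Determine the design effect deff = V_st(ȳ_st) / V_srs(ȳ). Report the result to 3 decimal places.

deff ≈ 1.065

V̂(ȳ_st) = Σ W_h² s_h²/n_h, with W_h = N_h/N and N = 3125:
  stratum 1: (800/3125)²·92.2²/92 = 6.05555
  stratum 2: (1000/3125)²·54.5²/139 = 2.18816
  stratum 3: (1325/3125)²·56.6²/242 = 2.37985
V_st = 10.6236
V_srs = s²/n = 4719.8/473 = 9.97844
deff = V_st / V_srs = 10.6236/9.97844 = 1.0647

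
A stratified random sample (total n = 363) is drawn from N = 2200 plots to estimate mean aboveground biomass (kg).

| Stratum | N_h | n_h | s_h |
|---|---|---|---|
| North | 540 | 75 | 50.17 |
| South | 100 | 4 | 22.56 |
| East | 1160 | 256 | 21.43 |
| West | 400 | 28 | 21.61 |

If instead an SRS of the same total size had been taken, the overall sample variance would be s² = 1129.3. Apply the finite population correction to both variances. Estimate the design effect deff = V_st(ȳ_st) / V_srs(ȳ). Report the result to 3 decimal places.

V̂(ȳ_st) = Σ W_h² (1 − n_h/N_h) s_h²/n_h, with W_h = N_h/N and N = 2200:
  stratum North: (540/2200)²·(1 − 75/540)·50.17²/75 = 1.74112
  stratum South: (100/2200)²·(1 − 4/100)·22.56²/4 = 0.252374
  stratum East: (1160/2200)²·(1 − 256/1160)·21.43²/256 = 0.388674
  stratum West: (400/2200)²·(1 − 28/400)·21.61²/28 = 0.512754
V_st = 2.89492
V_srs = (1 − 363/2200)·1129.3/363 = 2.5977
deff = V_st / V_srs = 2.89492/2.5977 = 1.1144

deff ≈ 1.114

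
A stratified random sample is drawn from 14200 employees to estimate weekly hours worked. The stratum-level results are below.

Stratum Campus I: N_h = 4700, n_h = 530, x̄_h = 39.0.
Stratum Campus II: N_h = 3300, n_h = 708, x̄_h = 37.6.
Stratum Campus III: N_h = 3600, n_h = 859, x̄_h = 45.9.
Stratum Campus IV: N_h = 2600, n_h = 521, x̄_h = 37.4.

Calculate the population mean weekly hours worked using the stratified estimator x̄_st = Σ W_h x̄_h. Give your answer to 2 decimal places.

x̄_st ≈ 40.13

N = Σ N_h = 14200. Stratum weights W_h = N_h/N.
x̄_st = (4700·39.0 + 3300·37.6 + 3600·45.9 + 2600·37.4) / 14200 = 40.1310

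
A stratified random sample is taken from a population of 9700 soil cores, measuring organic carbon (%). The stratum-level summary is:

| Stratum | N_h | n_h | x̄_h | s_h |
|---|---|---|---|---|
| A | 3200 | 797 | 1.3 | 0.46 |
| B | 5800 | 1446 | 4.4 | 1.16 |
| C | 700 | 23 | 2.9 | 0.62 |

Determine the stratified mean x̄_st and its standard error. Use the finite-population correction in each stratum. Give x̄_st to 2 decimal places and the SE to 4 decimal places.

x̄_st ≈ 3.27, SE ≈ 0.0189

x̄_st = Σ W_h x̄_h = (3200·1.3 + 5800·4.4 + 700·2.9)/9700 = 3.26907
V̂(x̄_st) = Σ W_h² (1 − n_h/N_h) s_h²/n_h, with W_h = N_h/N and N = 9700:
  stratum A: (3200/9700)²·(1 − 797/3200)·0.46²/797 = 2.16979e-05
  stratum B: (5800/9700)²·(1 − 1446/5800)·1.16²/1446 = 0.000249759
  stratum C: (700/9700)²·(1 − 23/700)·0.62²/23 = 8.4178e-05
V̂(x̄_st) = 0.000355635
SE(x̄_st) = √0.000355635 = 0.0188583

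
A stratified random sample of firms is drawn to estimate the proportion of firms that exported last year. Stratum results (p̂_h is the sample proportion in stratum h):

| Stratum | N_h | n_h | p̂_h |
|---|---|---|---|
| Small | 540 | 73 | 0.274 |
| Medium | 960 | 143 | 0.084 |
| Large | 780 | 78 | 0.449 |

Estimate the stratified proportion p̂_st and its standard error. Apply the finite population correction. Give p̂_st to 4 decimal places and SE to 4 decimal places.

N = 2280; stratum weights W_h = N_h/N.
p̂_st = Σ W_h p̂_h = (540·0.274 + 960·0.084 + 780·0.449)/2280 = 0.25387
V̂(p̂_st) = Σ W_h² (1 − n_h/N_h) p̂_h(1−p̂_h)/(n_h−1):
  stratum Small: (540/2280)²·(1 − 73/540)·0.274·0.726/72 = 0.000134028
  stratum Medium: (960/2280)²·(1 − 143/960)·0.084·0.916/142 = 8.17542e-05
  stratum Large: (780/2280)²·(1 − 78/780)·0.449·0.551/77 = 0.00033843
V̂(p̂_st) = 0.000554213; SE = √V̂ = 0.0235417

p̂_st ≈ 0.2539, SE ≈ 0.0235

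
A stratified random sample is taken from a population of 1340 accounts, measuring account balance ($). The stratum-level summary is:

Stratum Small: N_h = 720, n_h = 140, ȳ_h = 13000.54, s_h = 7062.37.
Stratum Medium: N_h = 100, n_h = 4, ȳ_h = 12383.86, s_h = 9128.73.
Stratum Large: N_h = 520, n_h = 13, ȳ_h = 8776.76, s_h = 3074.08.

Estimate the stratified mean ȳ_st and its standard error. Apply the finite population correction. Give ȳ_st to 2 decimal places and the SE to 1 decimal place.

ȳ_st ≈ 11315.44, SE ≈ 548.6

ȳ_st = Σ W_h ȳ_h = (720·13000.54 + 100·12383.86 + 520·8776.76)/1340 = 11315.44030
V̂(ȳ_st) = Σ W_h² (1 − n_h/N_h) s_h²/n_h, with W_h = N_h/N and N = 1340:
  stratum Small: (720/1340)²·(1 − 140/720)·7062.37²/140 = 82856
  stratum Medium: (100/1340)²·(1 − 4/100)·9128.73²/4 = 111384
  stratum Large: (520/1340)²·(1 − 13/520)·3074.08²/13 = 106731
V̂(ȳ_st) = 300970
SE(ȳ_st) = √300970 = 548.608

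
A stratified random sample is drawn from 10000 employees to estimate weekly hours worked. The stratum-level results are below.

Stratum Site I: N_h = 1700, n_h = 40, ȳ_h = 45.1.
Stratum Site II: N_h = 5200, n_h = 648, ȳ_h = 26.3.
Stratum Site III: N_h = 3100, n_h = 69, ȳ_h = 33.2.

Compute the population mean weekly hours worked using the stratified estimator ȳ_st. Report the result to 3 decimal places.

ȳ_st ≈ 31.635

N = Σ N_h = 10000. Stratum weights W_h = N_h/N.
ȳ_st = (1700·45.1 + 5200·26.3 + 3100·33.2) / 10000 = 31.63500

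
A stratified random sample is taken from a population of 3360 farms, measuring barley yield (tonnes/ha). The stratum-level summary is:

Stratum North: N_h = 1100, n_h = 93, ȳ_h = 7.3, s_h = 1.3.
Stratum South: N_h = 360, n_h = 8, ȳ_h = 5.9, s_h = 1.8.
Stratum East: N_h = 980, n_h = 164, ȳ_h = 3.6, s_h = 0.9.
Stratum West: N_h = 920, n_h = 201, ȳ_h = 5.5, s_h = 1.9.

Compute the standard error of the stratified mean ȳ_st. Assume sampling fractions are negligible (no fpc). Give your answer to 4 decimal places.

V̂(ȳ_st) = Σ W_h² s_h²/n_h, with W_h = N_h/N and N = 3360:
  stratum North: (1100/3360)²·1.3²/93 = 0.00194765
  stratum South: (360/3360)²·1.8²/8 = 0.00464923
  stratum East: (980/3360)²·0.9²/164 = 0.00042016
  stratum West: (920/3360)²·1.9²/201 = 0.00134651
V̂(ȳ_st) = 0.00836355
SE(ȳ_st) = √0.00836355 = 0.0914524

SE(ȳ_st) ≈ 0.0915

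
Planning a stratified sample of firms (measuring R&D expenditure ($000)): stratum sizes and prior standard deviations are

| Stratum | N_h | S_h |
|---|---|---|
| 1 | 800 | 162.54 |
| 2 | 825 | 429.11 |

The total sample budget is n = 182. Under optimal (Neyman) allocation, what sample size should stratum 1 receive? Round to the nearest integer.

Neyman allocation: n_h = n · N_h S_h / Σ N_i S_i, with n = 182.
  stratum 1: N_h·S_h = 800·162.54 = 130032.00
  stratum 2: N_h·S_h = 825·429.11 = 354015.75
Σ N_h S_h = 484047.75
n for stratum 1 = 182·130032.00/484047.75 = 48.892 → 49

49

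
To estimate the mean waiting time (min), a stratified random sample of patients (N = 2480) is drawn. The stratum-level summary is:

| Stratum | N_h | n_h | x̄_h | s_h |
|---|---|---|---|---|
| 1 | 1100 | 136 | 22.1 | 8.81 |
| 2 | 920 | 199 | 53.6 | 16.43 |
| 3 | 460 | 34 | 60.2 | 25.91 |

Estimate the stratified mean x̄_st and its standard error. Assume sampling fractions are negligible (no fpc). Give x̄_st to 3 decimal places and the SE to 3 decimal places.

x̄_st = Σ W_h x̄_h = (1100·22.1 + 920·53.6 + 460·60.2)/2480 = 40.85242
V̂(x̄_st) = Σ W_h² s_h²/n_h, with W_h = N_h/N and N = 2480:
  stratum 1: (1100/2480)²·8.81²/136 = 0.112278
  stratum 2: (920/2480)²·16.43²/199 = 0.186679
  stratum 3: (460/2480)²·25.91²/34 = 0.67931
V̂(x̄_st) = 0.978267
SE(x̄_st) = √0.978267 = 0.989074

x̄_st ≈ 40.852, SE ≈ 0.989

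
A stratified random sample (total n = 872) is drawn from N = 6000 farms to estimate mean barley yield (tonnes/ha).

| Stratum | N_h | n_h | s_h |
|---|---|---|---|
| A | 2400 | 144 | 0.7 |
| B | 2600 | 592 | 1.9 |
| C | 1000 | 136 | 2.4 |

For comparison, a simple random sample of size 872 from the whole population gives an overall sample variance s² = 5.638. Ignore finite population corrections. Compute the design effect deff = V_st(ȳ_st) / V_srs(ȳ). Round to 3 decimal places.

deff ≈ 0.443

V̂(ȳ_st) = Σ W_h² s_h²/n_h, with W_h = N_h/N and N = 6000:
  stratum A: (2400/6000)²·0.7²/144 = 0.000544444
  stratum B: (2600/6000)²·1.9²/592 = 0.00114506
  stratum C: (1000/6000)²·2.4²/136 = 0.00117647
V_st = 0.00286598
V_srs = s²/n = 5.638/872 = 0.0064656
deff = V_st / V_srs = 0.00286598/0.0064656 = 0.4433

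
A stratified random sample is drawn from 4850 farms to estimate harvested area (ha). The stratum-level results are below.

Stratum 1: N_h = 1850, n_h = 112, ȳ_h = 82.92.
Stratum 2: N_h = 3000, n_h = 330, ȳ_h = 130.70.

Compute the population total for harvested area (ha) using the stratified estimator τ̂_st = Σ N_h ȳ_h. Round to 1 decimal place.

τ̂_st = Σ N_h ȳ_h = 1850·82.92 + 3000·130.70 = 545502.0

τ̂_st ≈ 545502.0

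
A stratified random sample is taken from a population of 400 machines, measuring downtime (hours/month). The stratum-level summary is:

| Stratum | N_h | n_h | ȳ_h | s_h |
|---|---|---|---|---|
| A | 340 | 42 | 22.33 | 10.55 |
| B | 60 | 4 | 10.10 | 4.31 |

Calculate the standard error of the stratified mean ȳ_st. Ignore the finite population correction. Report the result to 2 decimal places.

V̂(ȳ_st) = Σ W_h² s_h²/n_h, with W_h = N_h/N and N = 400:
  stratum A: (340/400)²·10.55²/42 = 1.91467
  stratum B: (60/400)²·4.31²/4 = 0.104491
V̂(ȳ_st) = 2.01916
SE(ȳ_st) = √2.01916 = 1.42097

SE(ȳ_st) ≈ 1.42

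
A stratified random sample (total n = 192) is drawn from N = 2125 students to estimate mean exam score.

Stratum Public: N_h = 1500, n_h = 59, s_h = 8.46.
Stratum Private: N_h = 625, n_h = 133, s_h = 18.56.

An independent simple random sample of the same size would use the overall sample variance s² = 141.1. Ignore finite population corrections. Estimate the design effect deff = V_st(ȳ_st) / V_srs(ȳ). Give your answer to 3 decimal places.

V̂(ȳ_st) = Σ W_h² s_h²/n_h, with W_h = N_h/N and N = 2125:
  stratum Public: (1500/2125)²·8.46²/59 = 0.60444
  stratum Private: (625/2125)²·18.56²/133 = 0.224051
V_st = 0.828491
V_srs = s²/n = 141.1/192 = 0.734896
deff = V_st / V_srs = 0.828491/0.734896 = 1.1274

deff ≈ 1.127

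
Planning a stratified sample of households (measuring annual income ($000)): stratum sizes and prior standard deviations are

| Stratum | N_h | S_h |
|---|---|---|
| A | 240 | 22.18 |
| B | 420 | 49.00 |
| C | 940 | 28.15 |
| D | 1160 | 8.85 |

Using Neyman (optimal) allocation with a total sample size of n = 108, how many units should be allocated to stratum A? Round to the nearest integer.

Neyman allocation: n_h = n · N_h S_h / Σ N_i S_i, with n = 108.
  stratum A: N_h·S_h = 240·22.18 = 5323.20
  stratum B: N_h·S_h = 420·49.00 = 20580.00
  stratum C: N_h·S_h = 940·28.15 = 26461.00
  stratum D: N_h·S_h = 1160·8.85 = 10266.00
Σ N_h S_h = 62630.20
n for stratum A = 108·5323.20/62630.20 = 9.179 → 9

9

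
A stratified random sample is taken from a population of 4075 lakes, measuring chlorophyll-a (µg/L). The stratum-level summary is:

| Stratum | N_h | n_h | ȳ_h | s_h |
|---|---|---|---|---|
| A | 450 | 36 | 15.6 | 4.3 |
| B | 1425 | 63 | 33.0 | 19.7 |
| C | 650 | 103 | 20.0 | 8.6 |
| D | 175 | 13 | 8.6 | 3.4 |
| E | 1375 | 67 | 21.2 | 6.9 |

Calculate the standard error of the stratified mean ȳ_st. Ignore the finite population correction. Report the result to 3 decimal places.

V̂(ȳ_st) = Σ W_h² s_h²/n_h, with W_h = N_h/N and N = 4075:
  stratum A: (450/4075)²·4.3²/36 = 0.00626331
  stratum B: (1425/4075)²·19.7²/63 = 0.753297
  stratum C: (650/4075)²·8.6²/103 = 0.0182697
  stratum D: (175/4075)²·3.4²/13 = 0.00163997
  stratum E: (1375/4075)²·6.9²/67 = 0.0809047
V̂(ȳ_st) = 0.860375
SE(ȳ_st) = √0.860375 = 0.927564

SE(ȳ_st) ≈ 0.928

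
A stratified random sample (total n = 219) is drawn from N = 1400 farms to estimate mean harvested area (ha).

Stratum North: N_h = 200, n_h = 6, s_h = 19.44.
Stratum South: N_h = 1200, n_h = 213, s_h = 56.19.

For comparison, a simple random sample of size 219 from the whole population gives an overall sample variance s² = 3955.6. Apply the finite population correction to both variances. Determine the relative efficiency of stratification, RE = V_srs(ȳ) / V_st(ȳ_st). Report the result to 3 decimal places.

RE ≈ 1.493

V̂(ȳ_st) = Σ W_h² (1 − n_h/N_h) s_h²/n_h, with W_h = N_h/N and N = 1400:
  stratum North: (200/1400)²·(1 − 6/200)·19.44²/6 = 1.24686
  stratum South: (1200/1400)²·(1 − 213/1200)·56.19²/213 = 8.95738
V_st = 10.2042
V_srs = (1 − 219/1400)·3955.6/219 = 15.2367
Relative efficiency = V_srs / V_st = 15.2367/10.2042 = 1.4932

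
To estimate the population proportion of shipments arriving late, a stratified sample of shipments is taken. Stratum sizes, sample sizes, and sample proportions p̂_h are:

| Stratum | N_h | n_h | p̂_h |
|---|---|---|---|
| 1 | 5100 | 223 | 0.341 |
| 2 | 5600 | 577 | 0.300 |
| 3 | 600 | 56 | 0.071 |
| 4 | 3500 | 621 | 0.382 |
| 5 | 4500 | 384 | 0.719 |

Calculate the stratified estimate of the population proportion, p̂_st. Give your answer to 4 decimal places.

p̂_st ≈ 0.4163

N = 19300; stratum weights W_h = N_h/N.
p̂_st = Σ W_h p̂_h = (5100·0.341 + 5600·0.300 + 600·0.071 + 3500·0.382 + 4500·0.719)/19300 = 0.41628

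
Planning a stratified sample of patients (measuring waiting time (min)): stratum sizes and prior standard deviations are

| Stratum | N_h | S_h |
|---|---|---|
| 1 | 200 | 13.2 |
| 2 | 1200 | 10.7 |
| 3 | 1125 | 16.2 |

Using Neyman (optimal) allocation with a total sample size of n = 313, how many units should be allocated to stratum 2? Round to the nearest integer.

119

Neyman allocation: n_h = n · N_h S_h / Σ N_i S_i, with n = 313.
  stratum 1: N_h·S_h = 200·13.2 = 2640.00
  stratum 2: N_h·S_h = 1200·10.7 = 12840.00
  stratum 3: N_h·S_h = 1125·16.2 = 18225.00
Σ N_h S_h = 33705.00
n for stratum 2 = 313·12840.00/33705.00 = 119.238 → 119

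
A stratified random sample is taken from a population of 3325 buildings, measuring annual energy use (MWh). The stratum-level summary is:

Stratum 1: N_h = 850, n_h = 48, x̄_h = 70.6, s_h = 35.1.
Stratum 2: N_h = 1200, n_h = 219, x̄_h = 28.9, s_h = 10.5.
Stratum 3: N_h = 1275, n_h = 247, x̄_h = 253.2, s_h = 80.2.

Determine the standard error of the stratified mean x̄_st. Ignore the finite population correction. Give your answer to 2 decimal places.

V̂(x̄_st) = Σ W_h² s_h²/n_h, with W_h = N_h/N and N = 3325:
  stratum 1: (850/3325)²·35.1²/48 = 1.67736
  stratum 2: (1200/3325)²·10.5²/219 = 0.0655713
  stratum 3: (1275/3325)²·80.2²/247 = 3.82903
V̂(x̄_st) = 5.57197
SE(x̄_st) = √5.57197 = 2.3605

SE(x̄_st) ≈ 2.36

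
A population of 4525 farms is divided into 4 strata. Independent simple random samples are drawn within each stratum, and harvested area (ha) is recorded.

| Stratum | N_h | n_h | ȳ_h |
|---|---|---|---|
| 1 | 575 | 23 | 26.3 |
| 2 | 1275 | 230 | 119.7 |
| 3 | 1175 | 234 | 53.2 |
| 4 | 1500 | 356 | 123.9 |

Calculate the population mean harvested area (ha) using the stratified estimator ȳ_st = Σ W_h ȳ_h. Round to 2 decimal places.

ȳ_st ≈ 91.96

N = Σ N_h = 4525. Stratum weights W_h = N_h/N.
ȳ_st = (575·26.3 + 1275·119.7 + 1175·53.2 + 1500·123.9) / 4525 = 91.9558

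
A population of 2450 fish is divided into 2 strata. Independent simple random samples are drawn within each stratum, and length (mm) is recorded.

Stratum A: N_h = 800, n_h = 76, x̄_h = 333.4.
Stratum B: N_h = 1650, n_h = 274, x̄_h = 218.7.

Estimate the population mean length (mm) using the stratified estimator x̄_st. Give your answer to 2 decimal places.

x̄_st ≈ 256.15

N = Σ N_h = 2450. Stratum weights W_h = N_h/N.
x̄_st = (800·333.4 + 1650·218.7) / 2450 = 256.1531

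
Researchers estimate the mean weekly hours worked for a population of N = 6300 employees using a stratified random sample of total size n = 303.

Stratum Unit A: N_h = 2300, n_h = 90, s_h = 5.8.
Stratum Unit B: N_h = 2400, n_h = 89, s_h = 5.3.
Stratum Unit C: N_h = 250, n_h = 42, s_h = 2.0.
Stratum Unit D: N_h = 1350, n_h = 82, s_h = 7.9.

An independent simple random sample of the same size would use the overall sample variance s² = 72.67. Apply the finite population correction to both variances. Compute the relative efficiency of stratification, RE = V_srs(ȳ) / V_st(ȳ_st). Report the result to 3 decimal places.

RE ≈ 1.828

V̂(ȳ_st) = Σ W_h² (1 − n_h/N_h) s_h²/n_h, with W_h = N_h/N and N = 6300:
  stratum Unit A: (2300/6300)²·(1 − 90/2300)·5.8²/90 = 0.0478688
  stratum Unit B: (2400/6300)²·(1 − 89/2400)·5.3²/89 = 0.0441054
  stratum Unit C: (250/6300)²·(1 − 42/250)·2.0²/42 = 0.000124777
  stratum Unit D: (1350/6300)²·(1 − 82/1350)·7.9²/82 = 0.0328256
V_st = 0.124925
V_srs = (1 − 303/6300)·72.67/303 = 0.2283
Relative efficiency = V_srs / V_st = 0.2283/0.124925 = 1.8275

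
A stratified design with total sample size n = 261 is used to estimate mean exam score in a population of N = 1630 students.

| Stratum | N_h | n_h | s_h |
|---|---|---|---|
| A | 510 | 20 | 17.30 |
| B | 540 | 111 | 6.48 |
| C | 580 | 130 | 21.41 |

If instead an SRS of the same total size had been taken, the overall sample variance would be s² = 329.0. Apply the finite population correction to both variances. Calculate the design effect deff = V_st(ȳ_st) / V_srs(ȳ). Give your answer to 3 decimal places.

deff ≈ 1.688

V̂(ȳ_st) = Σ W_h² (1 − n_h/N_h) s_h²/n_h, with W_h = N_h/N and N = 1630:
  stratum A: (510/1630)²·(1 − 20/510)·17.30²/20 = 1.40752
  stratum B: (540/1630)²·(1 − 111/540)·6.48²/111 = 0.032984
  stratum C: (580/1630)²·(1 − 130/580)·21.41²/130 = 0.346382
V_st = 1.78688
V_srs = (1 − 261/1630)·329.0/261 = 1.0587
deff = V_st / V_srs = 1.78688/1.0587 = 1.6878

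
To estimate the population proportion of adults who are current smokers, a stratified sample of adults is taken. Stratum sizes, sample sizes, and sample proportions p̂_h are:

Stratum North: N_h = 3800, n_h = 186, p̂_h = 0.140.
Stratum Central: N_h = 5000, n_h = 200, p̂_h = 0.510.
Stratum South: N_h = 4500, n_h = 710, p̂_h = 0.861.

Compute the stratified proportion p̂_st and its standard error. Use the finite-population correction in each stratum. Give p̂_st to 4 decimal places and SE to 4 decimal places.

p̂_st ≈ 0.5230, SE ≈ 0.0154

N = 13300; stratum weights W_h = N_h/N.
p̂_st = Σ W_h p̂_h = (3800·0.140 + 5000·0.510 + 4500·0.861)/13300 = 0.52305
V̂(p̂_st) = Σ W_h² (1 − n_h/N_h) p̂_h(1−p̂_h)/(n_h−1):
  stratum North: (3800/13300)²·(1 − 186/3800)·0.140·0.860/185 = 5.0527e-05
  stratum Central: (5000/13300)²·(1 − 200/5000)·0.510·0.490/199 = 0.000170381
  stratum South: (4500/13300)²·(1 − 710/4500)·0.861·0.139/709 = 1.6275e-05
V̂(p̂_st) = 0.000237183; SE = √V̂ = 0.0154007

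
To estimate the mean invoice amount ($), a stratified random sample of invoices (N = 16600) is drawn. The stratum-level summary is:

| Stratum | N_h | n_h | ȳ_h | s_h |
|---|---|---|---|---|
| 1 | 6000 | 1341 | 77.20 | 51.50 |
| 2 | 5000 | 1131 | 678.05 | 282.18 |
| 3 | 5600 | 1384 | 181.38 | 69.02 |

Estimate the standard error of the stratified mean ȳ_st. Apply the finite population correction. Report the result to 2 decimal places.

V̂(ȳ_st) = Σ W_h² (1 − n_h/N_h) s_h²/n_h, with W_h = N_h/N and N = 16600:
  stratum 1: (6000/16600)²·(1 − 1341/6000)·51.50²/1341 = 0.200638
  stratum 2: (5000/16600)²·(1 − 1131/5000)·282.18²/1131 = 4.94245
  stratum 3: (5600/16600)²·(1 − 1384/5600)·69.02²/1384 = 0.294908
V̂(ȳ_st) = 5.438
SE(ȳ_st) = √5.438 = 2.33195

SE(ȳ_st) ≈ 2.33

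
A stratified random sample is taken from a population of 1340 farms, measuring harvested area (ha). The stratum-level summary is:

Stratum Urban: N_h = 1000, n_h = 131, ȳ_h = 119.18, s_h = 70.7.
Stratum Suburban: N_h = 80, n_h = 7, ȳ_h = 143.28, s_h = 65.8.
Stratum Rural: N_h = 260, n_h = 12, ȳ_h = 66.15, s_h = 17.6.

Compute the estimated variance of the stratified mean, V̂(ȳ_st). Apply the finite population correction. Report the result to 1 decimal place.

V̂(ȳ_st) = Σ W_h² (1 − n_h/N_h) s_h²/n_h, with W_h = N_h/N and N = 1340:
  stratum Urban: (1000/1340)²·(1 − 131/1000)·70.7²/131 = 18.4662
  stratum Suburban: (80/1340)²·(1 − 7/80)·65.8²/7 = 2.01167
  stratum Rural: (260/1340)²·(1 − 12/260)·17.6²/12 = 0.926957
V̂(ȳ_st) = 21.4048

V̂(ȳ_st) ≈ 21.4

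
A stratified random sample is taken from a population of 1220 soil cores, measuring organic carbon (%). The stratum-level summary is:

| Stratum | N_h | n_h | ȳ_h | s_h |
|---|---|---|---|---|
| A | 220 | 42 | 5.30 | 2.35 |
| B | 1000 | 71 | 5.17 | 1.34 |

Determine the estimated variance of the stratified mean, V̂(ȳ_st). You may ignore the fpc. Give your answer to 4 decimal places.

V̂(ȳ_st) ≈ 0.0213

V̂(ȳ_st) = Σ W_h² s_h²/n_h, with W_h = N_h/N and N = 1220:
  stratum A: (220/1220)²·2.35²/42 = 0.00427575
  stratum B: (1000/1220)²·1.34²/71 = 0.0169915
V̂(ȳ_st) = 0.0212672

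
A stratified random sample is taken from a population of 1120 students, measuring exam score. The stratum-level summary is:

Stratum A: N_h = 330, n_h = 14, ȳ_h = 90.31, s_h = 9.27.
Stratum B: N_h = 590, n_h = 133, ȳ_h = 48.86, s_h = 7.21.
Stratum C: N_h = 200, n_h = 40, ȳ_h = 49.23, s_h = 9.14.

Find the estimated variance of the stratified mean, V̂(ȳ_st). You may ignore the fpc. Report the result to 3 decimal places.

V̂(ȳ_st) = Σ W_h² s_h²/n_h, with W_h = N_h/N and N = 1120:
  stratum A: (330/1120)²·9.27²/14 = 0.532872
  stratum B: (590/1120)²·7.21²/133 = 0.108464
  stratum C: (200/1120)²·9.14²/40 = 0.0665973
V̂(ȳ_st) = 0.707934

V̂(ȳ_st) ≈ 0.708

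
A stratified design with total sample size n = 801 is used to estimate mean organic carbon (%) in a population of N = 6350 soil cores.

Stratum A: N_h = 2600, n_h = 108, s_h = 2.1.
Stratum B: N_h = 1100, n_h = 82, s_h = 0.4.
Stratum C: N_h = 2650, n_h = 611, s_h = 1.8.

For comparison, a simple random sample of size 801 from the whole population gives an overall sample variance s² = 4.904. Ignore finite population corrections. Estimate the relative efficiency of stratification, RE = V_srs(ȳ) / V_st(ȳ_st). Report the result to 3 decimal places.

RE ≈ 0.782

V̂(ȳ_st) = Σ W_h² s_h²/n_h, with W_h = N_h/N and N = 6350:
  stratum A: (2600/6350)²·2.1²/108 = 0.00684564
  stratum B: (1100/6350)²·0.4²/82 = 5.85523e-05
  stratum C: (2650/6350)²·1.8²/611 = 0.000923524
V_st = 0.00782772
V_srs = s²/n = 4.904/801 = 0.00612235
Relative efficiency = V_srs / V_st = 0.00612235/0.00782772 = 0.7821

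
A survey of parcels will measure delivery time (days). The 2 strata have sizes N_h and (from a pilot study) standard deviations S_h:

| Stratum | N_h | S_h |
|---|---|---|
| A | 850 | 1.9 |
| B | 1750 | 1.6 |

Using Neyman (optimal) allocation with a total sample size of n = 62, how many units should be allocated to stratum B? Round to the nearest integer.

39

Neyman allocation: n_h = n · N_h S_h / Σ N_i S_i, with n = 62.
  stratum A: N_h·S_h = 850·1.9 = 1615.00
  stratum B: N_h·S_h = 1750·1.6 = 2800.00
Σ N_h S_h = 4415.00
n for stratum B = 62·2800.00/4415.00 = 39.320 → 39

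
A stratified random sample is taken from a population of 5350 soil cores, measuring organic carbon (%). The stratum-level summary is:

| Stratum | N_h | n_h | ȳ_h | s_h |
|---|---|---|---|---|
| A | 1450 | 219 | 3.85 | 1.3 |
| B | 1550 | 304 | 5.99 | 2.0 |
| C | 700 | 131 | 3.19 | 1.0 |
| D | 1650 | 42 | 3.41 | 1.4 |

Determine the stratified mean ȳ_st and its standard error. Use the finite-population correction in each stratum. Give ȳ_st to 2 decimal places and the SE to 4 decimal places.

ȳ_st = Σ W_h ȳ_h = (1450·3.85 + 1550·5.99 + 700·3.19 + 1650·3.41)/5350 = 4.24794
V̂(ȳ_st) = Σ W_h² (1 − n_h/N_h) s_h²/n_h, with W_h = N_h/N and N = 5350:
  stratum A: (1450/5350)²·(1 − 219/1450)·1.3²/219 = 0.000481239
  stratum B: (1550/5350)²·(1 − 304/1550)·2.0²/304 = 0.000887827
  stratum C: (700/5350)²·(1 − 131/700)·1.0²/131 = 0.000106226
  stratum D: (1650/5350)²·(1 − 42/1650)·1.4²/42 = 0.00432583
V̂(ȳ_st) = 0.00580112
SE(ȳ_st) = √0.00580112 = 0.0761651

ȳ_st ≈ 4.25, SE ≈ 0.0762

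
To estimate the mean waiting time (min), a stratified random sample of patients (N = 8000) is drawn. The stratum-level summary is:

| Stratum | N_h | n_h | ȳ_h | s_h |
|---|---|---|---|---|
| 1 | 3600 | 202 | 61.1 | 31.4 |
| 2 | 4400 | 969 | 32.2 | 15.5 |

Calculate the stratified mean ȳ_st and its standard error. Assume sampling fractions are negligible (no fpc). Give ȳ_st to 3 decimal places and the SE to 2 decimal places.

ȳ_st ≈ 45.205, SE ≈ 1.03

ȳ_st = Σ W_h ȳ_h = (3600·61.1 + 4400·32.2)/8000 = 45.20500
V̂(ȳ_st) = Σ W_h² s_h²/n_h, with W_h = N_h/N and N = 8000:
  stratum 1: (3600/8000)²·31.4²/202 = 0.9884
  stratum 2: (4400/8000)²·15.5²/969 = 0.0750006
V̂(ȳ_st) = 1.0634
SE(ȳ_st) = √1.0634 = 1.03121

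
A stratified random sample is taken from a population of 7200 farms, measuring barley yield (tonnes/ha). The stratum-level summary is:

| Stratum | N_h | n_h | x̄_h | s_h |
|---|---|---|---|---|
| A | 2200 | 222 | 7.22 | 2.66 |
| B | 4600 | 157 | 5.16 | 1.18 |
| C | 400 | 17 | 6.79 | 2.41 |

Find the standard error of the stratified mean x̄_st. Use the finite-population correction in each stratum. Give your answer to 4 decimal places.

V̂(x̄_st) = Σ W_h² (1 − n_h/N_h) s_h²/n_h, with W_h = N_h/N and N = 7200:
  stratum A: (2200/7200)²·(1 − 222/2200)·2.66²/222 = 0.00267543
  stratum B: (4600/7200)²·(1 − 157/4600)·1.18²/157 = 0.0034965
  stratum C: (400/7200)²·(1 − 17/400)·2.41²/17 = 0.00100967
V̂(x̄_st) = 0.0071816
SE(x̄_st) = √0.0071816 = 0.0847443

SE(x̄_st) ≈ 0.0847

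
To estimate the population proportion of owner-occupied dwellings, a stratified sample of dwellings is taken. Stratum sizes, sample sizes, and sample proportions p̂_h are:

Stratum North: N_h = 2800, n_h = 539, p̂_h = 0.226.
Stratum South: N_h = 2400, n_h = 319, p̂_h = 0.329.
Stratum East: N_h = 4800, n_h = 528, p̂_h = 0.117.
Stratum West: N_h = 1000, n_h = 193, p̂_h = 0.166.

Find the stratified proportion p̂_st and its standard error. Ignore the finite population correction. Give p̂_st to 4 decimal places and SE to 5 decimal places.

p̂_st ≈ 0.1955, SE ≈ 0.00987

N = 11000; stratum weights W_h = N_h/N.
p̂_st = Σ W_h p̂_h = (2800·0.226 + 2400·0.329 + 4800·0.117 + 1000·0.166)/11000 = 0.19545
V̂(p̂_st) = Σ W_h² p̂_h(1−p̂_h)/(n_h−1):
  stratum North: (2800/11000)²·0.226·0.774/538 = 2.10668e-05
  stratum South: (2400/11000)²·0.329·0.671/318 = 3.30467e-05
  stratum East: (4800/11000)²·0.117·0.883/527 = 3.73279e-05
  stratum West: (1000/11000)²·0.166·0.834/192 = 5.95919e-06
V̂(p̂_st) = 9.74005e-05; SE = √V̂ = 0.00986917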